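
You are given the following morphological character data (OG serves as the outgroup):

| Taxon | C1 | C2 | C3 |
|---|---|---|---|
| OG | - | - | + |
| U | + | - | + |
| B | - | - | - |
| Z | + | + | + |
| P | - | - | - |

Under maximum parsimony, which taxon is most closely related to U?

Character polarity is set by the outgroup: the derived state is whichever differs from the outgroup's state, so for C3 the derived state is '-', and for the remaining characters it is '+'.
Only U and Z show the derived state '+' for C1, supporting them as a clade.
C2 (derived state '+') is unique to Z (autapomorphy; uninformative for grouping).
C3: derived state '-' in B and P only — synapomorphy for {B, P}.
Most parsimonious ingroup topology: ((U,Z),(B,P)).
U and Z form a cherry on this tree, so they are sister taxa.

Z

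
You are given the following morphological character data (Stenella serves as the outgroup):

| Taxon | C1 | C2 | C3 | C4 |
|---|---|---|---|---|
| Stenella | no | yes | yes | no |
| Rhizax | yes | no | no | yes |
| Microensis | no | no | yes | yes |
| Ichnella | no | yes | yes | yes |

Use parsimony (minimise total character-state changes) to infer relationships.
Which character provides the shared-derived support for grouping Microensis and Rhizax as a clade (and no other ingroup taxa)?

C2

Character polarity is set by the outgroup: the derived state is whichever differs from the outgroup's state, so for C2, C3 the derived state is 'no', and for the remaining characters it is 'yes'.
C1: derived state 'yes' in Rhizax only — an autapomorphy, so it tells us nothing about relationships among taxa.
C2: derived state 'no' in Microensis and Rhizax only — synapomorphy for {Microensis, Rhizax}.
C3 (derived state 'no') is unique to Rhizax (autapomorphy; uninformative for grouping).
C4 (derived state 'yes') is shared by all ingroup taxa — unites the whole ingroup.
Most parsimonious ingroup topology: ((Rhizax,Microensis),Ichnella).
The clade {Microensis, Rhizax} is supported by C2: its derived state 'no' occurs in exactly those taxa and in no other taxon (including the outgroup).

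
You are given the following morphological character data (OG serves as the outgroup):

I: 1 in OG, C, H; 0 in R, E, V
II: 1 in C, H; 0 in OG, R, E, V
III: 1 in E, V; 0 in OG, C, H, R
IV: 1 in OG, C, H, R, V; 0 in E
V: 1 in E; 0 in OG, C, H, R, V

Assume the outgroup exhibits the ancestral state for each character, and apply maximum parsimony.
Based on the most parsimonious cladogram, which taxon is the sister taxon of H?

Character polarity is set by the outgroup: the derived state is whichever differs from the outgroup's state, so for I, IV the derived state is '0', and for the remaining characters it is '1'.
Only E, R, and V show the derived state '0' for I, supporting them as a clade.
II: derived state '1' in C and H only — synapomorphy for {C, H}.
III (derived state '1') is shared by E and V — a synapomorphy uniting that clade.
IV: derived state '0' in E only — an autapomorphy, so it tells us nothing about relationships among taxa.
V: derived state '1' in E only — an autapomorphy, so it tells us nothing about relationships among taxa.
Most parsimonious ingroup topology: ((C,H),(R,(E,V))).
H and C form a cherry on this tree, so they are sister taxa.

C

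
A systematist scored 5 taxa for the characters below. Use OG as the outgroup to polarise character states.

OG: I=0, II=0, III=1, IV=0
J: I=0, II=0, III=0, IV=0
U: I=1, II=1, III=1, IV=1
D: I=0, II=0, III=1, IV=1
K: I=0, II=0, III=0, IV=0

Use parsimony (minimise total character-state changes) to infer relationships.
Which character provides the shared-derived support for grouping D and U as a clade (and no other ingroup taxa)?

IV

Character polarity is set by the outgroup: the derived state is whichever differs from the outgroup's state, so for III the derived state is '0', and for the remaining characters it is '1'.
I (derived state '1') is unique to U (autapomorphy; uninformative for grouping).
II (derived state '1') is unique to U (autapomorphy; uninformative for grouping).
III (derived state '0') is shared by J and K — a synapomorphy uniting that clade.
Only D and U show the derived state '1' for IV, supporting them as a clade.
Most parsimonious ingroup topology: ((J,K),(U,D)).
The clade {D, U} is supported by IV: its derived state '1' occurs in exactly those taxa and in no other taxon (including the outgroup).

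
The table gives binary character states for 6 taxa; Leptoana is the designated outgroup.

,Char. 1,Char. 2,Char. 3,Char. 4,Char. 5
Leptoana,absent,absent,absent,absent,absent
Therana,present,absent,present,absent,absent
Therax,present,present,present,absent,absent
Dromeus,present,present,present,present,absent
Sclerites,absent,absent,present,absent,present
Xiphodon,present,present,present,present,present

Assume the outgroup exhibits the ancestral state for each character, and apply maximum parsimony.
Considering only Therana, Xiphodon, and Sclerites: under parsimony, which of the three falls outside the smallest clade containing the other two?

The outgroup has state 'absent' for every character, so 'present' is the derived state throughout.
Char. 1 (derived state 'present') is shared by Dromeus, Therana, Therax, and Xiphodon — a synapomorphy uniting that clade.
Only Dromeus, Therax, and Xiphodon show the derived state 'present' for Char. 2, supporting them as a clade.
Char. 3 (derived state 'present') is shared by all ingroup taxa — unites the whole ingroup.
Char. 4: derived state 'present' in Dromeus and Xiphodon only — synapomorphy for {Dromeus, Xiphodon}.
Char. 5 groups Sclerites and Xiphodon, which is incompatible with the clades supported by the remaining characters; treating it as convergent (homoplasy) costs fewer steps than any alternative tree.
Most parsimonious ingroup topology: ((Therana,(Therax,(Dromeus,Xiphodon))),Sclerites).
Therana and Xiphodon share a more recent common ancestor with each other than either does with Sclerites, so Sclerites is the least closely related of the three.

Sclerites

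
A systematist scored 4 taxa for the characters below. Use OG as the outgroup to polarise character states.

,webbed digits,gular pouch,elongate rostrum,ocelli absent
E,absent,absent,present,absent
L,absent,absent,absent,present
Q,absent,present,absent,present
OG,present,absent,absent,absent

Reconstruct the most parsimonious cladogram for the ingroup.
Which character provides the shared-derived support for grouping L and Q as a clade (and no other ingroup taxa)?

ocelli absent

Character polarity is set by the outgroup: the derived state is whichever differs from the outgroup's state, so for webbed digits the derived state is 'absent', and for the remaining characters it is 'present'.
webbed digits (derived state 'absent') is shared by all ingroup taxa — unites the whole ingroup.
gular pouch: derived state 'present' in Q only — an autapomorphy, so it tells us nothing about relationships among taxa.
elongate rostrum (derived state 'present') is unique to E (autapomorphy; uninformative for grouping).
ocelli absent (derived state 'present') is shared by L and Q — a synapomorphy uniting that clade.
Most parsimonious ingroup topology: (E,(Q,L)).
The clade {L, Q} is supported by ocelli absent: its derived state 'present' occurs in exactly those taxa and in no other taxon (including the outgroup).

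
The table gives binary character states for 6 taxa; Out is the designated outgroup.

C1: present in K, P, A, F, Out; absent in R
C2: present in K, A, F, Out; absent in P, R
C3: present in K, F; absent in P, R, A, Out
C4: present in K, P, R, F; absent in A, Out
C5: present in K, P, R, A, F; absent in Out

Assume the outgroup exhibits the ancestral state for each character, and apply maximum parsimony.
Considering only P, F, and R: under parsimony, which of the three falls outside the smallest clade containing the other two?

Character polarity is set by the outgroup: the derived state is whichever differs from the outgroup's state, so for C1, C2 the derived state is 'absent', and for the remaining characters it is 'present'.
C1: derived state 'absent' in R only — an autapomorphy, so it tells us nothing about relationships among taxa.
C2: derived state 'absent' in P and R only — synapomorphy for {P, R}.
Only F and K show the derived state 'present' for C3, supporting them as a clade.
Only F, K, P, and R show the derived state 'present' for C4, supporting them as a clade.
All ingroup taxa share the derived state 'present' for C5; it defines the ingroup but does not resolve relationships within it.
Most parsimonious ingroup topology: (((P,R),(K,F)),A).
R and P share a more recent common ancestor with each other than either does with F, so F is the least closely related of the three.

F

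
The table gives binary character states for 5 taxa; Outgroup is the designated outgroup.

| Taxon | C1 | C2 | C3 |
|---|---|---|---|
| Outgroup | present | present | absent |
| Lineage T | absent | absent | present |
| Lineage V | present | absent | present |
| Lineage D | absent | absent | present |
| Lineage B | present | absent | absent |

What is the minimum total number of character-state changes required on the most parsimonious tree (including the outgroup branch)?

Character polarity is set by the outgroup: the derived state is whichever differs from the outgroup's state, so for C1, C2 the derived state is 'absent', and for the remaining characters it is 'present'.
C1: derived state 'absent' in Lineage D and Lineage T only — synapomorphy for {Lineage D, Lineage T}.
C2 (derived state 'absent') is shared by all ingroup taxa — unites the whole ingroup.
C3: derived state 'present' in Lineage D, Lineage T, and Lineage V only — synapomorphy for {Lineage D, Lineage T, Lineage V}.
Most parsimonious ingroup topology: (((Lineage T,Lineage D),Lineage V),Lineage B).
Changes per character on this tree: C1: 1; C2: 1; C3: 1.
Total = 3.

3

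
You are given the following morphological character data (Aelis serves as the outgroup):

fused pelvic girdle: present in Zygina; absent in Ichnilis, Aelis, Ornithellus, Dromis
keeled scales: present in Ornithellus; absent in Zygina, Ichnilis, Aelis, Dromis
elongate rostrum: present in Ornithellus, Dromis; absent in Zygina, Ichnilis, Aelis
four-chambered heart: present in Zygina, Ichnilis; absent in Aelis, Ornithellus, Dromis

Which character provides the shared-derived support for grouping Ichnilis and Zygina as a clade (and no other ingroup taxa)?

four-chambered heart

The outgroup has state 'absent' for every character, so 'present' is the derived state throughout.
fused pelvic girdle (derived state 'present') is unique to Zygina (autapomorphy; uninformative for grouping).
keeled scales: derived state 'present' in Ornithellus only — an autapomorphy, so it tells us nothing about relationships among taxa.
Only Dromis and Ornithellus show the derived state 'present' for elongate rostrum, supporting them as a clade.
four-chambered heart: derived state 'present' in Ichnilis and Zygina only — synapomorphy for {Ichnilis, Zygina}.
Most parsimonious ingroup topology: ((Ichnilis,Zygina),(Ornithellus,Dromis)).
The clade {Ichnilis, Zygina} is supported by four-chambered heart: its derived state 'present' occurs in exactly those taxa and in no other taxon (including the outgroup).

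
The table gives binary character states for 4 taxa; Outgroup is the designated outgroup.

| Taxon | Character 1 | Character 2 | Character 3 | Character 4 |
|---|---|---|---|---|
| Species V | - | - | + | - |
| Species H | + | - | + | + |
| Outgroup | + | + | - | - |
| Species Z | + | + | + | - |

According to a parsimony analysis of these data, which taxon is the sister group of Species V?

Character polarity is set by the outgroup: the derived state is whichever differs from the outgroup's state, so for Character 1, Character 2 the derived state is '-', and for the remaining characters it is '+'.
Character 1 (derived state '-') is unique to Species V (autapomorphy; uninformative for grouping).
Only Species H and Species V show the derived state '-' for Character 2, supporting them as a clade.
All ingroup taxa share the derived state '+' for Character 3; it defines the ingroup but does not resolve relationships within it.
Character 4 (derived state '+') is unique to Species H (autapomorphy; uninformative for grouping).
Most parsimonious ingroup topology: (Species Z,(Species V,Species H)).
Species V and Species H form a cherry on this tree, so they are sister taxa.

Species H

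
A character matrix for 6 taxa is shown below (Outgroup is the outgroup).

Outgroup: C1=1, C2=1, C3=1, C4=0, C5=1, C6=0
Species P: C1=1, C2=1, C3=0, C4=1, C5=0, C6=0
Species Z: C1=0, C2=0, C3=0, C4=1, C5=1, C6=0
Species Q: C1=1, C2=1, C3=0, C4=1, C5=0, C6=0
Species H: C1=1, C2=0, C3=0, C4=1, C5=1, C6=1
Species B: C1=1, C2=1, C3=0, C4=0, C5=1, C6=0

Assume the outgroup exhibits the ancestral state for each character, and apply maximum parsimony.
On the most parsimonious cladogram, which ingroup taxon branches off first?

Character polarity is set by the outgroup: the derived state is whichever differs from the outgroup's state, so for C1, C2, C3, C5 the derived state is '0', and for the remaining characters it is '1'.
C1 (derived state '0') is unique to Species Z (autapomorphy; uninformative for grouping).
C2: derived state '0' in Species H and Species Z only — synapomorphy for {Species H, Species Z}.
C3 (derived state '0') is shared by all ingroup taxa — unites the whole ingroup.
C4: derived state '1' in Species H, Species P, Species Q, and Species Z only — synapomorphy for {Species H, Species P, Species Q, Species Z}.
C5: derived state '0' in Species P and Species Q only — synapomorphy for {Species P, Species Q}.
C6 (derived state '1') is unique to Species H (autapomorphy; uninformative for grouping).
Most parsimonious ingroup topology: (((Species P,Species Q),(Species Z,Species H)),Species B).
Species B is sister to the clade containing all other ingroup taxa, so it is the earliest-diverging (most basal) ingroup lineage.

Species B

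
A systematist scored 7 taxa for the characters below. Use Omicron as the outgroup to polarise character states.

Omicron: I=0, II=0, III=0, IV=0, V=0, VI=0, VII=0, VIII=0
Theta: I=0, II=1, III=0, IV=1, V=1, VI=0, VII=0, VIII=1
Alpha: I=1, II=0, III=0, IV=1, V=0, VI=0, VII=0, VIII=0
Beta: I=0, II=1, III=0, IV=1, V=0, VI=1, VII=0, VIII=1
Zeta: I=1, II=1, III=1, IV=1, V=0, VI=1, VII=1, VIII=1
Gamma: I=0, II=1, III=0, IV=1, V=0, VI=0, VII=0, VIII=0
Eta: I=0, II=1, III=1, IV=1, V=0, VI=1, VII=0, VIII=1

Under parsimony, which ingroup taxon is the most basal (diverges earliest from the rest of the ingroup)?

The outgroup has state '0' for every character, so '1' is the derived state throughout.
I (state '1') occurs in Alpha and Zeta but conflicts with the nesting implied by the other characters — most parsimoniously interpreted as homoplasy.
II: derived state '1' in Beta, Eta, Gamma, Theta, and Zeta only — synapomorphy for {Beta, Eta, Gamma, Theta, Zeta}.
III: derived state '1' in Eta and Zeta only — synapomorphy for {Eta, Zeta}.
IV (derived state '1') is shared by all ingroup taxa — unites the whole ingroup.
V (derived state '1') is unique to Theta (autapomorphy; uninformative for grouping).
VI: derived state '1' in Beta, Eta, and Zeta only — synapomorphy for {Beta, Eta, Zeta}.
VII: derived state '1' in Zeta only — an autapomorphy, so it tells us nothing about relationships among taxa.
VIII: derived state '1' in Beta, Eta, Theta, and Zeta only — synapomorphy for {Beta, Eta, Theta, Zeta}.
Most parsimonious ingroup topology: (((Theta,(Beta,(Zeta,Eta))),Gamma),Alpha).
Alpha is sister to the clade containing all other ingroup taxa, so it is the earliest-diverging (most basal) ingroup lineage.

Alpha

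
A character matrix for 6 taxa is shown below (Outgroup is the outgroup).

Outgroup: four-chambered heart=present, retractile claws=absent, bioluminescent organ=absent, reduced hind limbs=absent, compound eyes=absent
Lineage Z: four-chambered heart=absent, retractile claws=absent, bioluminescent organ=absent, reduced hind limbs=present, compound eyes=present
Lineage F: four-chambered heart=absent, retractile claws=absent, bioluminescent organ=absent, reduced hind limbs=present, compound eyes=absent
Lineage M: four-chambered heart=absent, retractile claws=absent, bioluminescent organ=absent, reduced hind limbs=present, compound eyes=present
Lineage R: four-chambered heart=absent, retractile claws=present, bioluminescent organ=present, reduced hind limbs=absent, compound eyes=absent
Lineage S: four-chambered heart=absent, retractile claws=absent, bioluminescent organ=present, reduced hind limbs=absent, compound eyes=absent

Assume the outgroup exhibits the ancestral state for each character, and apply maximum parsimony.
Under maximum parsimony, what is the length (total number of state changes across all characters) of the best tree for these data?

5

Character polarity is set by the outgroup: the derived state is whichever differs from the outgroup's state, so for four-chambered heart the derived state is 'absent', and for the remaining characters it is 'present'.
four-chambered heart (derived state 'absent') is shared by all ingroup taxa — unites the whole ingroup.
retractile claws: derived state 'present' in Lineage R only — an autapomorphy, so it tells us nothing about relationships among taxa.
bioluminescent organ (derived state 'present') is shared by Lineage R and Lineage S — a synapomorphy uniting that clade.
reduced hind limbs: derived state 'present' in Lineage F, Lineage M, and Lineage Z only — synapomorphy for {Lineage F, Lineage M, Lineage Z}.
Only Lineage M and Lineage Z show the derived state 'present' for compound eyes, supporting them as a clade.
Most parsimonious ingroup topology: (((Lineage Z,Lineage M),Lineage F),(Lineage R,Lineage S)).
Changes per character on this tree: four-chambered heart: 1; retractile claws: 1; bioluminescent organ: 1; reduced hind limbs: 1; compound eyes: 1.
Total = 5.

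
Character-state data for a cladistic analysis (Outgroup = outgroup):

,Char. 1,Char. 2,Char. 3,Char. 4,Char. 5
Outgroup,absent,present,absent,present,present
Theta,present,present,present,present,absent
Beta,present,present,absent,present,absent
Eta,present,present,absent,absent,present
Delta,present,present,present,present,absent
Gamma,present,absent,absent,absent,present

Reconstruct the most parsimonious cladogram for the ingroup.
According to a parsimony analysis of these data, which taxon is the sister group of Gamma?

Eta

Character polarity is set by the outgroup: the derived state is whichever differs from the outgroup's state, so for Char. 2, Char. 4, Char. 5 the derived state is 'absent', and for the remaining characters it is 'present'.
All ingroup taxa share the derived state 'present' for Char. 1; it defines the ingroup but does not resolve relationships within it.
Char. 2 (derived state 'absent') is unique to Gamma (autapomorphy; uninformative for grouping).
Only Delta and Theta show the derived state 'present' for Char. 3, supporting them as a clade.
Char. 4 (derived state 'absent') is shared by Eta and Gamma — a synapomorphy uniting that clade.
Only Beta, Delta, and Theta show the derived state 'absent' for Char. 5, supporting them as a clade.
Most parsimonious ingroup topology: (((Theta,Delta),Beta),(Eta,Gamma)).
Gamma and Eta form a cherry on this tree, so they are sister taxa.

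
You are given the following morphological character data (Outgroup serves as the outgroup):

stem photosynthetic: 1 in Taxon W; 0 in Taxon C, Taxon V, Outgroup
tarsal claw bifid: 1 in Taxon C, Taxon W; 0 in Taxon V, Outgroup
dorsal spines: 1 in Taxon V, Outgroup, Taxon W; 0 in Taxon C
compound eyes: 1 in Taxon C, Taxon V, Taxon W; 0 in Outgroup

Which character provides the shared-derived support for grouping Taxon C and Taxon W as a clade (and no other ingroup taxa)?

tarsal claw bifid

Character polarity is set by the outgroup: the derived state is whichever differs from the outgroup's state, so for dorsal spines the derived state is '0', and for the remaining characters it is '1'.
stem photosynthetic: derived state '1' in Taxon W only — an autapomorphy, so it tells us nothing about relationships among taxa.
Only Taxon C and Taxon W show the derived state '1' for tarsal claw bifid, supporting them as a clade.
dorsal spines (derived state '0') is unique to Taxon C (autapomorphy; uninformative for grouping).
compound eyes (derived state '1') is shared by all ingroup taxa — unites the whole ingroup.
Most parsimonious ingroup topology: ((Taxon C,Taxon W),Taxon V).
The clade {Taxon C, Taxon W} is supported by tarsal claw bifid: its derived state '1' occurs in exactly those taxa and in no other taxon (including the outgroup).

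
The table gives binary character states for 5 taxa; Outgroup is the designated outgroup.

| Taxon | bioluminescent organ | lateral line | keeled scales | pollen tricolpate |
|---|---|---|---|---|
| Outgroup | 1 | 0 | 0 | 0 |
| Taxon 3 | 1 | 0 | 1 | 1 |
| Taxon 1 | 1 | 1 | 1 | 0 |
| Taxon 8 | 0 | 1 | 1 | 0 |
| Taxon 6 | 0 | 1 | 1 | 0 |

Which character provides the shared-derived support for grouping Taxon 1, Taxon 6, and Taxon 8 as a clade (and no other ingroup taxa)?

lateral line

Character polarity is set by the outgroup: the derived state is whichever differs from the outgroup's state, so for bioluminescent organ the derived state is '0', and for the remaining characters it is '1'.
Only Taxon 6 and Taxon 8 show the derived state '0' for bioluminescent organ, supporting them as a clade.
Only Taxon 1, Taxon 6, and Taxon 8 show the derived state '1' for lateral line, supporting them as a clade.
All ingroup taxa share the derived state '1' for keeled scales; it defines the ingroup but does not resolve relationships within it.
pollen tricolpate: derived state '1' in Taxon 3 only — an autapomorphy, so it tells us nothing about relationships among taxa.
Most parsimonious ingroup topology: (Taxon 3,(Taxon 1,(Taxon 8,Taxon 6))).
The clade {Taxon 1, Taxon 6, Taxon 8} is supported by lateral line: its derived state '1' occurs in exactly those taxa and in no other taxon (including the outgroup).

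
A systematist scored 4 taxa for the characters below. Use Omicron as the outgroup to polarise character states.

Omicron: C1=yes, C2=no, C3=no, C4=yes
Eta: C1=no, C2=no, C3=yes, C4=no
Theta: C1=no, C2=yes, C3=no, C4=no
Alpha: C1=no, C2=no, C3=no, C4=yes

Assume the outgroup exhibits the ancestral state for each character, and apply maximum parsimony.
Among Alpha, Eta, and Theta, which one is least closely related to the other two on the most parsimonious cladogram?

Alpha

Character polarity is set by the outgroup: the derived state is whichever differs from the outgroup's state, so for C1, C4 the derived state is 'no', and for the remaining characters it is 'yes'.
C1 (derived state 'no') is shared by all ingroup taxa — unites the whole ingroup.
C2: derived state 'yes' in Theta only — an autapomorphy, so it tells us nothing about relationships among taxa.
C3: derived state 'yes' in Eta only — an autapomorphy, so it tells us nothing about relationships among taxa.
Only Eta and Theta show the derived state 'no' for C4, supporting them as a clade.
Most parsimonious ingroup topology: ((Eta,Theta),Alpha).
Theta and Eta share a more recent common ancestor with each other than either does with Alpha, so Alpha is the least closely related of the three.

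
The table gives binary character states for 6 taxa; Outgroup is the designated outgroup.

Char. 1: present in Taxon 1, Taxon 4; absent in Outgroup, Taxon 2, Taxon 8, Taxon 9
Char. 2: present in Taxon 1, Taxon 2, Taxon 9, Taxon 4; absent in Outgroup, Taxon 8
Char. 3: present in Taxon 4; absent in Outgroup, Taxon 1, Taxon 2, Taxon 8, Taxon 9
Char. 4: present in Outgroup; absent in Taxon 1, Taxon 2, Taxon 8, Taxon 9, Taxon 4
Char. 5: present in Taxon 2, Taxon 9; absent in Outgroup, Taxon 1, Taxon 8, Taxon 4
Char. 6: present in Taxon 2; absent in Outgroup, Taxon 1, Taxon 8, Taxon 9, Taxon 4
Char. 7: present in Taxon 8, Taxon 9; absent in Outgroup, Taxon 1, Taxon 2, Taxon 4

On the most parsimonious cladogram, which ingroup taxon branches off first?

Taxon 8

Character polarity is set by the outgroup: the derived state is whichever differs from the outgroup's state, so for Char. 4 the derived state is 'absent', and for the remaining characters it is 'present'.
Char. 1 (derived state 'present') is shared by Taxon 1 and Taxon 4 — a synapomorphy uniting that clade.
Char. 2 (derived state 'present') is shared by Taxon 1, Taxon 2, Taxon 4, and Taxon 9 — a synapomorphy uniting that clade.
Char. 3 (derived state 'present') is unique to Taxon 4 (autapomorphy; uninformative for grouping).
All ingroup taxa share the derived state 'absent' for Char. 4; it defines the ingroup but does not resolve relationships within it.
Char. 5 (derived state 'present') is shared by Taxon 2 and Taxon 9 — a synapomorphy uniting that clade.
Char. 6 (derived state 'present') is unique to Taxon 2 (autapomorphy; uninformative for grouping).
Char. 7 groups Taxon 8 and Taxon 9, which is incompatible with the clades supported by the remaining characters; treating it as convergent (homoplasy) costs fewer steps than any alternative tree.
Most parsimonious ingroup topology: (((Taxon 1,Taxon 4),(Taxon 2,Taxon 9)),Taxon 8).
Taxon 8 is sister to the clade containing all other ingroup taxa, so it is the earliest-diverging (most basal) ingroup lineage.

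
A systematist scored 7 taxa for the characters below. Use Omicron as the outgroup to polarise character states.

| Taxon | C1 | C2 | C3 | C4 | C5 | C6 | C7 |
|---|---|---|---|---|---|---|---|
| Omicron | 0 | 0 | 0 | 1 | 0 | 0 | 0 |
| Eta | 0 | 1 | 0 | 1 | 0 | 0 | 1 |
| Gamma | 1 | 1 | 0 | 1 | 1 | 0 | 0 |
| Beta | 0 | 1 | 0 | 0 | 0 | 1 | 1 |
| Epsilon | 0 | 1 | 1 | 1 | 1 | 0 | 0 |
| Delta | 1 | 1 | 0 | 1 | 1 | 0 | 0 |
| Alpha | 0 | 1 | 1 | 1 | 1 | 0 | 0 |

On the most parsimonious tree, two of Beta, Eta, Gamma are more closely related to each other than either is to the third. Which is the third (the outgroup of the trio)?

Character polarity is set by the outgroup: the derived state is whichever differs from the outgroup's state, so for C4 the derived state is '0', and for the remaining characters it is '1'.
C1: derived state '1' in Delta and Gamma only — synapomorphy for {Delta, Gamma}.
All ingroup taxa share the derived state '1' for C2; it defines the ingroup but does not resolve relationships within it.
C3: derived state '1' in Alpha and Epsilon only — synapomorphy for {Alpha, Epsilon}.
C4 (derived state '0') is unique to Beta (autapomorphy; uninformative for grouping).
C5 (derived state '1') is shared by Alpha, Delta, Epsilon, and Gamma — a synapomorphy uniting that clade.
C6: derived state '1' in Beta only — an autapomorphy, so it tells us nothing about relationships among taxa.
C7 (derived state '1') is shared by Beta and Eta — a synapomorphy uniting that clade.
Most parsimonious ingroup topology: ((Eta,Beta),((Gamma,Delta),(Epsilon,Alpha))).
Beta and Eta share a more recent common ancestor with each other than either does with Gamma, so Gamma is the least closely related of the three.

Gamma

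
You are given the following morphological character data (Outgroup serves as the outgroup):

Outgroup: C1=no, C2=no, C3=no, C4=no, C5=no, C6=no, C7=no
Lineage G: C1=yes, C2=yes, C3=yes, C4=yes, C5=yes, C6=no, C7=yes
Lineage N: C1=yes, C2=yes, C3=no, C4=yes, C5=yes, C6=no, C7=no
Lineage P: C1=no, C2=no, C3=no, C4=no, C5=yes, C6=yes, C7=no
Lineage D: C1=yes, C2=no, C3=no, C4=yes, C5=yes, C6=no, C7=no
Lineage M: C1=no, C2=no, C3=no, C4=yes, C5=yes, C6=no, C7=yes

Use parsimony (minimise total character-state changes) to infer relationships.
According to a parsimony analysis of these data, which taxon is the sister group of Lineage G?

Lineage N

The outgroup has state 'no' for every character, so 'yes' is the derived state throughout.
C1: derived state 'yes' in Lineage D, Lineage G, and Lineage N only — synapomorphy for {Lineage D, Lineage G, Lineage N}.
C2 (derived state 'yes') is shared by Lineage G and Lineage N — a synapomorphy uniting that clade.
C3 (derived state 'yes') is unique to Lineage G (autapomorphy; uninformative for grouping).
C4 (derived state 'yes') is shared by Lineage D, Lineage G, Lineage M, and Lineage N — a synapomorphy uniting that clade.
All ingroup taxa share the derived state 'yes' for C5; it defines the ingroup but does not resolve relationships within it.
C6 (derived state 'yes') is unique to Lineage P (autapomorphy; uninformative for grouping).
C7 (state 'yes') occurs in Lineage G and Lineage M but conflicts with the nesting implied by the other characters — most parsimoniously interpreted as homoplasy.
Most parsimonious ingroup topology: ((((Lineage G,Lineage N),Lineage D),Lineage M),Lineage P).
Lineage G and Lineage N form a cherry on this tree, so they are sister taxa.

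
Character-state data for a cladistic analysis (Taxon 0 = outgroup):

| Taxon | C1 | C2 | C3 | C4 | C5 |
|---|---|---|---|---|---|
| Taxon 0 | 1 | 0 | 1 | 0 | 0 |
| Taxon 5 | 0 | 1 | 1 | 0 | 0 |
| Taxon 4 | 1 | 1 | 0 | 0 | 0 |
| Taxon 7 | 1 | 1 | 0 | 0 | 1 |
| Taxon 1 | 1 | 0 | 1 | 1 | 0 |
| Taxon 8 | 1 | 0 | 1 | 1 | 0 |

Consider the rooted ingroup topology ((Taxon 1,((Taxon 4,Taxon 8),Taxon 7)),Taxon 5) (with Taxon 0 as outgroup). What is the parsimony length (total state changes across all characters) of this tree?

9

Map each character onto ((Taxon 1,((Taxon 4,Taxon 8),Taxon 7)),Taxon 5) (rooted by Taxon 0) and count the minimum state changes it requires (Fitch parsimony):
C1: 1; C2: 3; C3: 2; C4: 2; C5: 1.
Total tree length = 9.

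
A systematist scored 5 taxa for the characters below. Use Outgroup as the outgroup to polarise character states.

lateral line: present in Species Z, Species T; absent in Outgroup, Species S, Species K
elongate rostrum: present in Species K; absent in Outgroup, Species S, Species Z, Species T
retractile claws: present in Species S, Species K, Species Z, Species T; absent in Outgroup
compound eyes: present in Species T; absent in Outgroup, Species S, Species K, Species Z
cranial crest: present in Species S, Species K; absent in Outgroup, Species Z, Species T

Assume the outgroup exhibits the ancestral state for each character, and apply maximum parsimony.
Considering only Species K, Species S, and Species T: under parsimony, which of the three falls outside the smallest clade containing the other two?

The outgroup has state 'absent' for every character, so 'present' is the derived state throughout.
Only Species T and Species Z show the derived state 'present' for lateral line, supporting them as a clade.
elongate rostrum (derived state 'present') is unique to Species K (autapomorphy; uninformative for grouping).
All ingroup taxa share the derived state 'present' for retractile claws; it defines the ingroup but does not resolve relationships within it.
compound eyes: derived state 'present' in Species T only — an autapomorphy, so it tells us nothing about relationships among taxa.
Only Species K and Species S show the derived state 'present' for cranial crest, supporting them as a clade.
Most parsimonious ingroup topology: ((Species S,Species K),(Species Z,Species T)).
Species S and Species K share a more recent common ancestor with each other than either does with Species T, so Species T is the least closely related of the three.

Species T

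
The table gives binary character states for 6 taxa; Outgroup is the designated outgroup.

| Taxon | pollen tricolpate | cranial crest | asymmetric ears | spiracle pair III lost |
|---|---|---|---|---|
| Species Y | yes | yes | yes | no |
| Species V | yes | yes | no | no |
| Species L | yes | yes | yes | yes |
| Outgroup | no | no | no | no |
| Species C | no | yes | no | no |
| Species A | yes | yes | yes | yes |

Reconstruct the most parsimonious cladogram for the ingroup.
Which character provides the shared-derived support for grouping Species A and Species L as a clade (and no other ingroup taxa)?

The outgroup has state 'no' for every character, so 'yes' is the derived state throughout.
pollen tricolpate: derived state 'yes' in Species A, Species L, Species V, and Species Y only — synapomorphy for {Species A, Species L, Species V, Species Y}.
cranial crest (derived state 'yes') is shared by all ingroup taxa — unites the whole ingroup.
Only Species A, Species L, and Species Y show the derived state 'yes' for asymmetric ears, supporting them as a clade.
spiracle pair III lost: derived state 'yes' in Species A and Species L only — synapomorphy for {Species A, Species L}.
Most parsimonious ingroup topology: (((Species Y,(Species L,Species A)),Species V),Species C).
The clade {Species A, Species L} is supported by spiracle pair III lost: its derived state 'yes' occurs in exactly those taxa and in no other taxon (including the outgroup).

spiracle pair III lost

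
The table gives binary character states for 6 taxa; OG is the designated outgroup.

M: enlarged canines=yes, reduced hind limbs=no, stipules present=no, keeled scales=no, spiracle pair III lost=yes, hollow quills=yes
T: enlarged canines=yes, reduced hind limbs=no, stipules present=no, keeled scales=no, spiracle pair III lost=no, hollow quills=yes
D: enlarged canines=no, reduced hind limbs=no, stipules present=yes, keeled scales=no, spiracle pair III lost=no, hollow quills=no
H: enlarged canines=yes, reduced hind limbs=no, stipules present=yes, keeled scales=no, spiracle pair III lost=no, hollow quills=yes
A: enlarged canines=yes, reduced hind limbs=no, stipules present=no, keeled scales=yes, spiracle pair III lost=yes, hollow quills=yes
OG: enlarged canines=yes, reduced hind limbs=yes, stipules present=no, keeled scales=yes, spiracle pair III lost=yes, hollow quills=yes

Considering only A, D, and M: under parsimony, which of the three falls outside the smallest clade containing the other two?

A

Character polarity is set by the outgroup: the derived state is whichever differs from the outgroup's state, so for enlarged canines, reduced hind limbs, keeled scales, spiracle pair III lost, hollow quills the derived state is 'no', and for the remaining characters it is 'yes'.
enlarged canines (derived state 'no') is unique to D (autapomorphy; uninformative for grouping).
reduced hind limbs (derived state 'no') is shared by all ingroup taxa — unites the whole ingroup.
stipules present (derived state 'yes') is shared by D and H — a synapomorphy uniting that clade.
keeled scales: derived state 'no' in D, H, M, and T only — synapomorphy for {D, H, M, T}.
spiracle pair III lost (derived state 'no') is shared by D, H, and T — a synapomorphy uniting that clade.
hollow quills (derived state 'no') is unique to D (autapomorphy; uninformative for grouping).
Most parsimonious ingroup topology: ((((D,H),T),M),A).
M and D share a more recent common ancestor with each other than either does with A, so A is the least closely related of the three.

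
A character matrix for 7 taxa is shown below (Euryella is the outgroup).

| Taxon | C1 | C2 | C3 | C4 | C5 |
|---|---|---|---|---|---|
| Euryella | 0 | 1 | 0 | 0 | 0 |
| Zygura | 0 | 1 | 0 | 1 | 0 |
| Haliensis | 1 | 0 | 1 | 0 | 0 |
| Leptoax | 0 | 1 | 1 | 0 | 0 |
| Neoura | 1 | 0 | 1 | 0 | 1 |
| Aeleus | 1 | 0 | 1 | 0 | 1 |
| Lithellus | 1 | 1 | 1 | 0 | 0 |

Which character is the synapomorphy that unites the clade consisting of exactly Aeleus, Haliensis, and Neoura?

Character polarity is set by the outgroup: the derived state is whichever differs from the outgroup's state, so for C2 the derived state is '0', and for the remaining characters it is '1'.
Only Aeleus, Haliensis, Lithellus, and Neoura show the derived state '1' for C1, supporting them as a clade.
C2 (derived state '0') is shared by Aeleus, Haliensis, and Neoura — a synapomorphy uniting that clade.
Only Aeleus, Haliensis, Leptoax, Lithellus, and Neoura show the derived state '1' for C3, supporting them as a clade.
C4 (derived state '1') is unique to Zygura (autapomorphy; uninformative for grouping).
C5 (derived state '1') is shared by Aeleus and Neoura — a synapomorphy uniting that clade.
Most parsimonious ingroup topology: (Zygura,(((Haliensis,(Neoura,Aeleus)),Lithellus),Leptoax)).
The clade {Aeleus, Haliensis, Neoura} is supported by C2: its derived state '0' occurs in exactly those taxa and in no other taxon (including the outgroup).

C2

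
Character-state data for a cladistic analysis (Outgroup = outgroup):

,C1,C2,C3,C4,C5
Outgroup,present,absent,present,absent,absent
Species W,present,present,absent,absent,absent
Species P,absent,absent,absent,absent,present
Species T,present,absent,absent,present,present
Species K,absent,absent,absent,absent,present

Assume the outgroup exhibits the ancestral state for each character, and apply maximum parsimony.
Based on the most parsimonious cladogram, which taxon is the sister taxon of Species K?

Character polarity is set by the outgroup: the derived state is whichever differs from the outgroup's state, so for C1, C3 the derived state is 'absent', and for the remaining characters it is 'present'.
C1 (derived state 'absent') is shared by Species K and Species P — a synapomorphy uniting that clade.
C2: derived state 'present' in Species W only — an autapomorphy, so it tells us nothing about relationships among taxa.
C3 (derived state 'absent') is shared by all ingroup taxa — unites the whole ingroup.
C4 (derived state 'present') is unique to Species T (autapomorphy; uninformative for grouping).
C5: derived state 'present' in Species K, Species P, and Species T only — synapomorphy for {Species K, Species P, Species T}.
Most parsimonious ingroup topology: (((Species P,Species K),Species T),Species W).
Species K and Species P form a cherry on this tree, so they are sister taxa.

Species P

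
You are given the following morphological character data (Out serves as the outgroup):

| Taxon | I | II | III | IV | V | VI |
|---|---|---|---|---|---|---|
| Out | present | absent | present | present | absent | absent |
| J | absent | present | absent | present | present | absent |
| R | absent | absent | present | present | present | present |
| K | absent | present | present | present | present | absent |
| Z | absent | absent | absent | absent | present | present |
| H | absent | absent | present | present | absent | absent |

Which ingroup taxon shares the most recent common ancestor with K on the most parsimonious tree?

Character polarity is set by the outgroup: the derived state is whichever differs from the outgroup's state, so for I, III, IV the derived state is 'absent', and for the remaining characters it is 'present'.
All ingroup taxa share the derived state 'absent' for I; it defines the ingroup but does not resolve relationships within it.
Only J and K show the derived state 'present' for II, supporting them as a clade.
III groups J and Z, which is incompatible with the clades supported by the remaining characters; treating it as convergent (homoplasy) costs fewer steps than any alternative tree.
IV (derived state 'absent') is unique to Z (autapomorphy; uninformative for grouping).
V (derived state 'present') is shared by J, K, R, and Z — a synapomorphy uniting that clade.
VI (derived state 'present') is shared by R and Z — a synapomorphy uniting that clade.
Most parsimonious ingroup topology: (((J,K),(R,Z)),H).
K and J form a cherry on this tree, so they are sister taxa.

J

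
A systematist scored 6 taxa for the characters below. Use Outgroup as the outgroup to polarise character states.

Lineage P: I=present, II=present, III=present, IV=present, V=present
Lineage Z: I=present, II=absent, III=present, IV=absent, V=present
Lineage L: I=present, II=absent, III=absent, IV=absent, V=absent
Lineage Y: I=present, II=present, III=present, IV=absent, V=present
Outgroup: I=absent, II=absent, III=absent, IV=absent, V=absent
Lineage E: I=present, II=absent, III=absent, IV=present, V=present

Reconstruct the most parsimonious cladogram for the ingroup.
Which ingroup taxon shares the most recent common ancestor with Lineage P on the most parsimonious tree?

Lineage Y

The outgroup has state 'absent' for every character, so 'present' is the derived state throughout.
All ingroup taxa share the derived state 'present' for I; it defines the ingroup but does not resolve relationships within it.
II: derived state 'present' in Lineage P and Lineage Y only — synapomorphy for {Lineage P, Lineage Y}.
Only Lineage P, Lineage Y, and Lineage Z show the derived state 'present' for III, supporting them as a clade.
IV (state 'present') occurs in Lineage E and Lineage P but conflicts with the nesting implied by the other characters — most parsimoniously interpreted as homoplasy.
Only Lineage E, Lineage P, Lineage Y, and Lineage Z show the derived state 'present' for V, supporting them as a clade.
Most parsimonious ingroup topology: ((Lineage E,((Lineage Y,Lineage P),Lineage Z)),Lineage L).
Lineage P and Lineage Y form a cherry on this tree, so they are sister taxa.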